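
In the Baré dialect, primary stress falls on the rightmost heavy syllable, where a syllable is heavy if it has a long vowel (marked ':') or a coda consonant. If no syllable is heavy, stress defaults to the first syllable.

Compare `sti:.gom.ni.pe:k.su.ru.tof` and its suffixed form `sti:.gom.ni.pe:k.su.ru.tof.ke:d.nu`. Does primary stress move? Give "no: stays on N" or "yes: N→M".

Base `sti:.gom.ni.pe:k.su.ru.tof` (7 syllables):
  Weights: 1 sti: H, 2 gom H, 3 ni L, 4 pe:k H, 5 su L, 6 ru L, 7 tof H.
  Heavy syllables in the domain: 1, 2, 4, 7. The rightmost is syllable 7 (tof).
  → primary stress on syllable 7.
Suffixed `sti:.gom.ni.pe:k.su.ru.tof.ke:d.nu` (9 syllables):
  Weights: 1 sti: H, 2 gom H, 3 ni L, 4 pe:k H, 5 su L, 6 ru L, 7 tof H, 8 ke:d H, 9 nu L.
  Heavy syllables in the domain: 1, 2, 4, 7, 8. The rightmost is syllable 8 (ke:d).
  → primary stress on syllable 8.

yes: 7→8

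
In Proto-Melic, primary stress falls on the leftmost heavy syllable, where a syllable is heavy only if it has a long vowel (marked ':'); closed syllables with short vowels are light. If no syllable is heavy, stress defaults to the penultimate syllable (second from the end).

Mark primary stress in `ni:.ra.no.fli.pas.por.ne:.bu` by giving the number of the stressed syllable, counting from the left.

1

Weights: 1 ni: H, 2 ra L, 3 no L, 4 fli L, 5 pas L, 6 por L, 7 ne: H, 8 bu L.
Heavy syllables in the domain: 1, 7. The leftmost is syllable 1 (ni:).
Primary stress: syllable 1 → ˈni:.ra.no.fli.pas.por.ne:.bu.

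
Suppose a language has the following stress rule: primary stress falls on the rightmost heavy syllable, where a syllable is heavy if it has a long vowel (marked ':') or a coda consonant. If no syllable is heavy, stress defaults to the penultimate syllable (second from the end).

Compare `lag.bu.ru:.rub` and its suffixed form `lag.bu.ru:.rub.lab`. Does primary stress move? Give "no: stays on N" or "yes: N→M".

Base `lag.bu.ru:.rub` (4 syllables):
  Weights: 1 lag H, 2 bu L, 3 ru: H, 4 rub H.
  Heavy syllables in the domain: 1, 3, 4. The rightmost is syllable 4 (rub).
  → primary stress on syllable 4.
Suffixed `lag.bu.ru:.rub.lab` (5 syllables):
  Weights: 1 lag H, 2 bu L, 3 ru: H, 4 rub H, 5 lab H.
  Heavy syllables in the domain: 1, 3, 4, 5. The rightmost is syllable 5 (lab).
  → primary stress on syllable 5.

yes: 4→5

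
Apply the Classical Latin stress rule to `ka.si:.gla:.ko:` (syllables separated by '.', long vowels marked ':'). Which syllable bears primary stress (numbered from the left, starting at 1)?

3

Classical Latin: stress the penult if heavy (long vowel or closed), else the antepenult.
Weights: 2 si: H, 3 gla: H, 4 ko: H.
The penult (syllable 3, gla:) is heavy, so it takes stress.
Stress on syllable 3: ka.si:.ˈgla:.ko:.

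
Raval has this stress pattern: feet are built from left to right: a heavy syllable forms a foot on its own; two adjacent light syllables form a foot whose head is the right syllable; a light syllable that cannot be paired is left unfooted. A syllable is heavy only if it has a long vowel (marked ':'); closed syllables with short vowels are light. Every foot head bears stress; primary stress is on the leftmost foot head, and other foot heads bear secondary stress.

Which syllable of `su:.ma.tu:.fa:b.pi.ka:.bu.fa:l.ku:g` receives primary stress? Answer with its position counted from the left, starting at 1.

Weights: 1 su: H, 2 ma L, 3 tu: H, 4 fa:b H, 5 pi L, 6 ka: H, 7 bu L, 8 fa:l H, 9 ku:g H.
Parse left to right (heavy = foot alone; LL = one foot; stranded L unfooted): (ˈsu:) ma (ˈtu:) (ˈfa:b) pi (ˈka:) bu (ˈfa:l) (ˈku:g).
Foot heads: 1, 3, 4, 6, 8, 9.
Primary stress on the leftmost head = syllable 1.
Primary stress: syllable 1 → ˈsu:.ma.tu:.fa:b.pi.ka:.bu.fa:l.ku:g.

1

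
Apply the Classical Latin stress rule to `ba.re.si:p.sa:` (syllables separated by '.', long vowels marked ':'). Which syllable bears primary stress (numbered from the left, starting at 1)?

Classical Latin: stress the penult if heavy (long vowel or closed), else the antepenult.
Weights: 2 re L, 3 si:p H, 4 sa: H.
The penult (syllable 3, si:p) is heavy, so it takes stress.
Stress on syllable 3: ba.re.ˈsi:p.sa:.

3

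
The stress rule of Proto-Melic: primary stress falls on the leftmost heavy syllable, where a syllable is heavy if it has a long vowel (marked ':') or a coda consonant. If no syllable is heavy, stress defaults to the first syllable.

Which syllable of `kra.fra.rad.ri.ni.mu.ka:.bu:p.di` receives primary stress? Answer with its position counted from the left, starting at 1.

3

Weights: 1 kra L, 2 fra L, 3 rad H, 4 ri L, 5 ni L, 6 mu L, 7 ka: H, 8 bu:p H, 9 di L.
Heavy syllables in the domain: 3, 7, 8. The leftmost is syllable 3 (rad).
Primary stress: syllable 3 → kra.fra.ˈrad.ri.ni.mu.ka:.bu:p.di.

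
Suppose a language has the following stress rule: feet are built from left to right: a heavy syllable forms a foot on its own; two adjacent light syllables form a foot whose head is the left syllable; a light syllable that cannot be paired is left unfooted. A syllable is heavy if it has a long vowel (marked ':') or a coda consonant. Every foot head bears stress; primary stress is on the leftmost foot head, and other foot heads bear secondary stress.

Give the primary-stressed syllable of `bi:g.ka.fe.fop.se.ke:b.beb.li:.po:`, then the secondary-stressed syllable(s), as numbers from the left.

Weights: 1 bi:g H, 2 ka L, 3 fe L, 4 fop H, 5 se L, 6 ke:b H, 7 beb H, 8 li: H, 9 po: H.
Parse left to right (heavy = foot alone; LL = one foot; stranded L unfooted): (ˈbi:g) (ˈka.fe) (ˈfop) se (ˈke:b) (ˈbeb) (ˈli:) (ˈpo:).
Foot heads: 1, 2, 4, 6, 7, 8, 9.
Primary stress on the leftmost head = syllable 1.
Secondary stress on 2, 4, 6, 7, 8, 9: ˈbi:g.ˌka.fe.ˌfop.se.ˌke:b.ˌbeb.ˌli:.ˌpo:.

primary 1, secondary 2, 4, 6, 7, 8, 9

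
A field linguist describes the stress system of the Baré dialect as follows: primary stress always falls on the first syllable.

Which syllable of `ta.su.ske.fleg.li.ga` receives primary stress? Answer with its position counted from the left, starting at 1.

The word has 6 syllables; the first syllable is syllable 1 (ta).
Primary stress: syllable 1 → ˈta.su.ske.fleg.li.ga.

1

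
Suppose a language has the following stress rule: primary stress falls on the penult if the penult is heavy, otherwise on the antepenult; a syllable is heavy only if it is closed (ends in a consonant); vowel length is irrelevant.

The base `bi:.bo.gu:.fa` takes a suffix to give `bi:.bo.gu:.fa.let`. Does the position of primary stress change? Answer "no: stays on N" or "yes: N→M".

Base `bi:.bo.gu:.fa` (4 syllables):
  Weights: 2 bo L, 3 gu: L, 4 fa L.
  The penult (syllable 3, gu:) is light, so stress falls on the antepenult (syllable 2, bo).
  → primary stress on syllable 2.
Suffixed `bi:.bo.gu:.fa.let` (5 syllables):
  Weights: 3 gu: L, 4 fa L, 5 let H.
  The penult (syllable 4, fa) is light, so stress falls on the antepenult (syllable 3, gu:).
  → primary stress on syllable 3.

yes: 2→3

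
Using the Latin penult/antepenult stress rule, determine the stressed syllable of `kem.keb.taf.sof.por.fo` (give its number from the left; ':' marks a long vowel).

Classical Latin: stress the penult if heavy (long vowel or closed), else the antepenult.
Weights: 4 sof H, 5 por H, 6 fo L.
The penult (syllable 5, por) is heavy, so it takes stress.
Stress on syllable 5: kem.keb.taf.sof.ˈpor.fo.

5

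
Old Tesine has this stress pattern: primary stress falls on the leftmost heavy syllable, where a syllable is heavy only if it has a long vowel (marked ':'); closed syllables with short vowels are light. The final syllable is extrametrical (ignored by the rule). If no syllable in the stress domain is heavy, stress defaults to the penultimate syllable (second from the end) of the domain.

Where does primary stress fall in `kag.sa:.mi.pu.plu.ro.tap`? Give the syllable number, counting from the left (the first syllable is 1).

The final syllable (7, tap) is extrametrical; the stress domain is syllables 1–6.
Weights: 1 kag L, 2 sa: H, 3 mi L, 4 pu L, 5 plu L, 6 ro L.
Heavy syllables in the domain: 2. The leftmost is syllable 2 (sa:).
Primary stress: syllable 2 → kag.ˈsa:.mi.pu.plu.ro.tap.

2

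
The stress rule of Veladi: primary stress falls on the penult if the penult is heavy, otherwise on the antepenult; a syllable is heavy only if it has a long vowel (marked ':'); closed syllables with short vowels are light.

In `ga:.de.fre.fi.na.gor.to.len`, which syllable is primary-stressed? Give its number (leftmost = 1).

Weights: 6 gor L, 7 to L, 8 len L.
The penult (syllable 7, to) is light, so stress falls on the antepenult (syllable 6, gor).
Primary stress: syllable 6 → ga:.de.fre.fi.na.ˈgor.to.len.

6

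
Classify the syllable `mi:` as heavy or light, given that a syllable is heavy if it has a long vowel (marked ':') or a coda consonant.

heavy

`mi:`: long vowel, open (no coda). Long vowel → heavy.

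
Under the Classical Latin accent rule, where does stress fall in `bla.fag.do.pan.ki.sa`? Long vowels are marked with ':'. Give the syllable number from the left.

Classical Latin: stress the penult if heavy (long vowel or closed), else the antepenult.
Weights: 4 pan H, 5 ki L, 6 sa L.
The penult (syllable 5, ki) is light, so stress falls on the antepenult (syllable 4, pan).
Stress on syllable 4: bla.fag.do.ˈpan.ki.sa.

4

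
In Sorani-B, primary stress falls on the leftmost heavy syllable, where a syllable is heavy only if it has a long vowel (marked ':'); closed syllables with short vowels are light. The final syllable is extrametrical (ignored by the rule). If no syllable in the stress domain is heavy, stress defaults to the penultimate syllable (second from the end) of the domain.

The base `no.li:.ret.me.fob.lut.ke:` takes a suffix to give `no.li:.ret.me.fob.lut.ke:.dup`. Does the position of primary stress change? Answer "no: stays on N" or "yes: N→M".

Base `no.li:.ret.me.fob.lut.ke:` (7 syllables):
  The final syllable (7, ke:) is extrametrical; the stress domain is syllables 1–6.
  Weights: 1 no L, 2 li: H, 3 ret L, 4 me L, 5 fob L, 6 lut L.
  Heavy syllables in the domain: 2. The leftmost is syllable 2 (li:).
  → primary stress on syllable 2.
Suffixed `no.li:.ret.me.fob.lut.ke:.dup` (8 syllables):
  The final syllable (8, dup) is extrametrical; the stress domain is syllables 1–7.
  Weights: 1 no L, 2 li: H, 3 ret L, 4 me L, 5 fob L, 6 lut L, 7 ke: H.
  Heavy syllables in the domain: 2, 7. The leftmost is syllable 2 (li:).
  → primary stress on syllable 2.

no: stays on 2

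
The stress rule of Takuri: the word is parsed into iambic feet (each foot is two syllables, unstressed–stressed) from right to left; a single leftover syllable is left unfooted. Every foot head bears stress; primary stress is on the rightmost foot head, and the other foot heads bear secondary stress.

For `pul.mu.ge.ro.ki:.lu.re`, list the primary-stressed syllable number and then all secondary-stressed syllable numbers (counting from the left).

primary 7, secondary 3, 5

Parse right to left into iambic (σˈσ) feet: pul (mu.ˈge) (ro.ˈki:) (lu.ˈre). Syllable 1 is left unfooted.
Foot heads (stressed positions): 3, 5, 7.
End Rule Rightmost: primary stress on the rightmost head = syllable 7.
Secondary stress on 3, 5: pul.mu.ˌge.ro.ˌki:.lu.ˈre.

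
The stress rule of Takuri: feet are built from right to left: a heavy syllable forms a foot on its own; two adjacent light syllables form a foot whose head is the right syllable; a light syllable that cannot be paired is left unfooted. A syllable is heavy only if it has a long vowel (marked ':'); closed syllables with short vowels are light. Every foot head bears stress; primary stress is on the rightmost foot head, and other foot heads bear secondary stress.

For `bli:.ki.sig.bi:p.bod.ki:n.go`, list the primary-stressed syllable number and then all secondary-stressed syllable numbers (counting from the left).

Weights: 1 bli: H, 2 ki L, 3 sig L, 4 bi:p H, 5 bod L, 6 ki:n H, 7 go L.
Parse right to left (heavy = foot alone; LL = one foot; stranded L unfooted): (ˈbli:) (ki.ˈsig) (ˈbi:p) bod (ˈki:n) go.
Foot heads: 1, 3, 4, 6.
Primary stress on the rightmost head = syllable 6.
Secondary stress on 1, 3, 4: ˌbli:.ki.ˌsig.ˌbi:p.bod.ˈki:n.go.

primary 6, secondary 1, 3, 4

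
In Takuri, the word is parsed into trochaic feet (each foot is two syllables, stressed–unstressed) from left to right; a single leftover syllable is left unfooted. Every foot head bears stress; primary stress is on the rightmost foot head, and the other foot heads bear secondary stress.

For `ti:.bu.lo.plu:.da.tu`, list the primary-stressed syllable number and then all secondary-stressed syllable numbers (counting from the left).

Parse left to right into trochaic (ˈσσ) feet: (ˈti:.bu) (ˈlo.plu:) (ˈda.tu).
Foot heads (stressed positions): 1, 3, 5.
End Rule Rightmost: primary stress on the rightmost head = syllable 5.
Secondary stress on 1, 3: ˌti:.bu.ˌlo.plu:.ˈda.tu.

primary 5, secondary 1, 3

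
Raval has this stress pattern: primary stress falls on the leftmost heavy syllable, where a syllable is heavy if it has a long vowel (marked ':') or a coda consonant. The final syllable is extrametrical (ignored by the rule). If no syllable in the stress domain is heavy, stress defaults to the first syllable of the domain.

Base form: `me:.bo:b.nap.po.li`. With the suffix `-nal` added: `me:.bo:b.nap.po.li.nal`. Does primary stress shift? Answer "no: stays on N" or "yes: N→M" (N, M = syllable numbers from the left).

Base `me:.bo:b.nap.po.li` (5 syllables):
  The final syllable (5, li) is extrametrical; the stress domain is syllables 1–4.
  Weights: 1 me: H, 2 bo:b H, 3 nap H, 4 po L.
  Heavy syllables in the domain: 1, 2, 3. The leftmost is syllable 1 (me:).
  → primary stress on syllable 1.
Suffixed `me:.bo:b.nap.po.li.nal` (6 syllables):
  The final syllable (6, nal) is extrametrical; the stress domain is syllables 1–5.
  Weights: 1 me: H, 2 bo:b H, 3 nap H, 4 po L, 5 li L.
  Heavy syllables in the domain: 1, 2, 3. The leftmost is syllable 1 (me:).
  → primary stress on syllable 1.

no: stays on 1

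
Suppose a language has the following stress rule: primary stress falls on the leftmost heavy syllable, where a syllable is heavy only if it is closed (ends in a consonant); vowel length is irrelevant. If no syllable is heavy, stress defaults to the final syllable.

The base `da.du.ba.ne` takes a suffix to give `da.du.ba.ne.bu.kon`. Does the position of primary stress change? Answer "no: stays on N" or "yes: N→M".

yes: 4→6

Base `da.du.ba.ne` (4 syllables):
  Weights: 1 da L, 2 du L, 3 ba L, 4 ne L.
  No heavy syllable in the domain; default to the final syllable = syllable 4.
  → primary stress on syllable 4.
Suffixed `da.du.ba.ne.bu.kon` (6 syllables):
  Weights: 1 da L, 2 du L, 3 ba L, 4 ne L, 5 bu L, 6 kon H.
  Heavy syllables in the domain: 6. The leftmost is syllable 6 (kon).
  → primary stress on syllable 6.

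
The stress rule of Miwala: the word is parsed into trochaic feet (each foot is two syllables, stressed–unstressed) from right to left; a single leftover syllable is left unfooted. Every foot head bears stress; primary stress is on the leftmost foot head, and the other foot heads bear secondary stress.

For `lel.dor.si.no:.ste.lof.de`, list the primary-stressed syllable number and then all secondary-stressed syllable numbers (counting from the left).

Parse right to left into trochaic (ˈσσ) feet: lel (ˈdor.si) (ˈno:.ste) (ˈlof.de). Syllable 1 is left unfooted.
Foot heads (stressed positions): 2, 4, 6.
End Rule Leftmost: primary stress on the leftmost head = syllable 2.
Secondary stress on 4, 6: lel.ˈdor.si.ˌno:.ste.ˌlof.de.

primary 2, secondary 4, 6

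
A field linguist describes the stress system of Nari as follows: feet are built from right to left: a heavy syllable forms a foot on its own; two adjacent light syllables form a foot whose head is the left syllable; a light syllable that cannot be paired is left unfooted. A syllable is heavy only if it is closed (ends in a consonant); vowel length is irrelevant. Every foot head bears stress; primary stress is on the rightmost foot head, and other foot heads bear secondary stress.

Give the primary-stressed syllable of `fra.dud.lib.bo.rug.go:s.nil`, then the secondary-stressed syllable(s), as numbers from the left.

primary 7, secondary 2, 3, 5, 6

Weights: 1 fra L, 2 dud H, 3 lib H, 4 bo L, 5 rug H, 6 go:s H, 7 nil H.
Parse right to left (heavy = foot alone; LL = one foot; stranded L unfooted): fra (ˈdud) (ˈlib) bo (ˈrug) (ˈgo:s) (ˈnil).
Foot heads: 2, 3, 5, 6, 7.
Primary stress on the rightmost head = syllable 7.
Secondary stress on 2, 3, 5, 6: fra.ˌdud.ˌlib.bo.ˌrug.ˌgo:s.ˈnil.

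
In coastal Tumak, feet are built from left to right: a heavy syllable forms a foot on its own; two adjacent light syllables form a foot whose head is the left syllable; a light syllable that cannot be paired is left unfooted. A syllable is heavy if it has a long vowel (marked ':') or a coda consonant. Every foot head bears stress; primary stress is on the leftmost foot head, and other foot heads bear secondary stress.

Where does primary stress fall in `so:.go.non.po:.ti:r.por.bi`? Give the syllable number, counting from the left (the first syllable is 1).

Weights: 1 so: H, 2 go L, 3 non H, 4 po: H, 5 ti:r H, 6 por H, 7 bi L.
Parse left to right (heavy = foot alone; LL = one foot; stranded L unfooted): (ˈso:) go (ˈnon) (ˈpo:) (ˈti:r) (ˈpor) bi.
Foot heads: 1, 3, 4, 5, 6.
Primary stress on the leftmost head = syllable 1.
Primary stress: syllable 1 → ˈso:.go.non.po:.ti:r.por.bi.

1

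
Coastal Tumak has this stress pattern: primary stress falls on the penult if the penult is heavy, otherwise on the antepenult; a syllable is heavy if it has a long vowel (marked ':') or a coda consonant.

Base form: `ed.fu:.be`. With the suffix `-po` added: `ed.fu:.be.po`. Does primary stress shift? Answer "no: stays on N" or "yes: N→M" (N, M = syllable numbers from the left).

Base `ed.fu:.be` (3 syllables):
  Weights: 1 ed H, 2 fu: H, 3 be L.
  The penult (syllable 2, fu:) is heavy, so it takes stress.
  → primary stress on syllable 2.
Suffixed `ed.fu:.be.po` (4 syllables):
  Weights: 2 fu: H, 3 be L, 4 po L.
  The penult (syllable 3, be) is light, so stress falls on the antepenult (syllable 2, fu:).
  → primary stress on syllable 2.

no: stays on 2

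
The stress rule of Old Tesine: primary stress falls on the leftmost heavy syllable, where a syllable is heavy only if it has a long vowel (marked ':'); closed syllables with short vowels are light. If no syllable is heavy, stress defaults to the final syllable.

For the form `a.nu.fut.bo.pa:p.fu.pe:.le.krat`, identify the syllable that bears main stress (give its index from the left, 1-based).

5

Weights: 1 a L, 2 nu L, 3 fut L, 4 bo L, 5 pa:p H, 6 fu L, 7 pe: H, 8 le L, 9 krat L.
Heavy syllables in the domain: 5, 7. The leftmost is syllable 5 (pa:p).
Primary stress: syllable 5 → a.nu.fut.bo.ˈpa:p.fu.pe:.le.krat.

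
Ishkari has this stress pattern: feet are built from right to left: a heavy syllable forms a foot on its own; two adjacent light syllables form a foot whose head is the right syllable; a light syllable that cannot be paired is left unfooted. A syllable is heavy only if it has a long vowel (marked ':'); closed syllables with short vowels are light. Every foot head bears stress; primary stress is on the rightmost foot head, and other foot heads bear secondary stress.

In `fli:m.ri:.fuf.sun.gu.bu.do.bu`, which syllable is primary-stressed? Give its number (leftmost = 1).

8

Weights: 1 fli:m H, 2 ri: H, 3 fuf L, 4 sun L, 5 gu L, 6 bu L, 7 do L, 8 bu L.
Parse right to left (heavy = foot alone; LL = one foot; stranded L unfooted): (ˈfli:m) (ˈri:) (fuf.ˈsun) (gu.ˈbu) (do.ˈbu).
Foot heads: 1, 2, 4, 6, 8.
Primary stress on the rightmost head = syllable 8.
Primary stress: syllable 8 → fli:m.ri:.fuf.sun.gu.bu.do.ˈbu.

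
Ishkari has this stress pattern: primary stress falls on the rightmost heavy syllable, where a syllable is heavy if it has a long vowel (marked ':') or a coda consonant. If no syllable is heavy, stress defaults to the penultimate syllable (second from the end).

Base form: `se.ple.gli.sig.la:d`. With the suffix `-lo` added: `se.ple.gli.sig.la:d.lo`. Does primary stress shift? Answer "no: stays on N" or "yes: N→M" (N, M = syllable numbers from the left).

Base `se.ple.gli.sig.la:d` (5 syllables):
  Weights: 1 se L, 2 ple L, 3 gli L, 4 sig H, 5 la:d H.
  Heavy syllables in the domain: 4, 5. The rightmost is syllable 5 (la:d).
  → primary stress on syllable 5.
Suffixed `se.ple.gli.sig.la:d.lo` (6 syllables):
  Weights: 1 se L, 2 ple L, 3 gli L, 4 sig H, 5 la:d H, 6 lo L.
  Heavy syllables in the domain: 4, 5. The rightmost is syllable 5 (la:d).
  → primary stress on syllable 5.

no: stays on 5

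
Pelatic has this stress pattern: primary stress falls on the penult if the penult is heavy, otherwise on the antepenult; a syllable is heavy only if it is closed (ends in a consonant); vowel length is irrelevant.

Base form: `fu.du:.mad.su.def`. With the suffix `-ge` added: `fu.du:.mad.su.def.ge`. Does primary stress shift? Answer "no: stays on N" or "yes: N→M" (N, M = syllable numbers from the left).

yes: 3→5

Base `fu.du:.mad.su.def` (5 syllables):
  Weights: 3 mad H, 4 su L, 5 def H.
  The penult (syllable 4, su) is light, so stress falls on the antepenult (syllable 3, mad).
  → primary stress on syllable 3.
Suffixed `fu.du:.mad.su.def.ge` (6 syllables):
  Weights: 4 su L, 5 def H, 6 ge L.
  The penult (syllable 5, def) is heavy, so it takes stress.
  → primary stress on syllable 5.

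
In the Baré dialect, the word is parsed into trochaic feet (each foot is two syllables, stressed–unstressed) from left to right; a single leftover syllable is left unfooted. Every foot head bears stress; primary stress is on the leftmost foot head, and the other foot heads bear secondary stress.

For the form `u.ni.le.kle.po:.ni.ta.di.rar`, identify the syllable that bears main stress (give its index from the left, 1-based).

Parse left to right into trochaic (ˈσσ) feet: (ˈu.ni) (ˈle.kle) (ˈpo:.ni) (ˈta.di) rar. Syllable 9 is left unfooted.
Foot heads (stressed positions): 1, 3, 5, 7.
End Rule Leftmost: primary stress on the leftmost head = syllable 1.
Primary stress: syllable 1 → ˈu.ni.le.kle.po:.ni.ta.di.rar.

1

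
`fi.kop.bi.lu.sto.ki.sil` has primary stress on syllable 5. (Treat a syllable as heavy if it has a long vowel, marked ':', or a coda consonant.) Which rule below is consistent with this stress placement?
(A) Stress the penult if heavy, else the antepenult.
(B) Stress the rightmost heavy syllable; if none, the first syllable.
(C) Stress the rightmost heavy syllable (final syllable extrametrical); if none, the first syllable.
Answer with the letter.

Rule A → syllable 5 ✓.
Rule B → syllable 7 (observed: 5).
Rule C → syllable 2 (observed: 5).

A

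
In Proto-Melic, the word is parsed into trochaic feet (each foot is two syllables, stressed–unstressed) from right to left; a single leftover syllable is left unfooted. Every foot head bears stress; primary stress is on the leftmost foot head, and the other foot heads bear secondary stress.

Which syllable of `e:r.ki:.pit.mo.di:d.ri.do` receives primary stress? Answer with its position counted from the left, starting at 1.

Parse right to left into trochaic (ˈσσ) feet: e:r (ˈki:.pit) (ˈmo.di:d) (ˈri.do). Syllable 1 is left unfooted.
Foot heads (stressed positions): 2, 4, 6.
End Rule Leftmost: primary stress on the leftmost head = syllable 2.
Primary stress: syllable 2 → e:r.ˈki:.pit.mo.di:d.ri.do.

2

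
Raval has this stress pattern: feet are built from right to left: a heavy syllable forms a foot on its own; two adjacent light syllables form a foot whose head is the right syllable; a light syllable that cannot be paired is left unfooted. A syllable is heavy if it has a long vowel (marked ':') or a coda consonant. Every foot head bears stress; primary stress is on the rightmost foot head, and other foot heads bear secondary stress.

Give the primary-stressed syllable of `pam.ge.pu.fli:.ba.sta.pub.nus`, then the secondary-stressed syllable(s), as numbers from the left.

primary 8, secondary 1, 3, 4, 6, 7

Weights: 1 pam H, 2 ge L, 3 pu L, 4 fli: H, 5 ba L, 6 sta L, 7 pub H, 8 nus H.
Parse right to left (heavy = foot alone; LL = one foot; stranded L unfooted): (ˈpam) (ge.ˈpu) (ˈfli:) (ba.ˈsta) (ˈpub) (ˈnus).
Foot heads: 1, 3, 4, 6, 7, 8.
Primary stress on the rightmost head = syllable 8.
Secondary stress on 1, 3, 4, 6, 7: ˌpam.ge.ˌpu.ˌfli:.ba.ˌsta.ˌpub.ˈnus.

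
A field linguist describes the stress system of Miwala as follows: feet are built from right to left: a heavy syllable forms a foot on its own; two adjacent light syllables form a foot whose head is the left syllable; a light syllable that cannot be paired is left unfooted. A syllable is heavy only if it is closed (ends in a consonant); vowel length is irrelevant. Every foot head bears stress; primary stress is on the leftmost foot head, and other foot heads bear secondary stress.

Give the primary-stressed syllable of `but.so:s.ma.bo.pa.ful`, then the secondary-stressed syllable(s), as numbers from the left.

primary 1, secondary 2, 4, 6

Weights: 1 but H, 2 so:s H, 3 ma L, 4 bo L, 5 pa L, 6 ful H.
Parse right to left (heavy = foot alone; LL = one foot; stranded L unfooted): (ˈbut) (ˈso:s) ma (ˈbo.pa) (ˈful).
Foot heads: 1, 2, 4, 6.
Primary stress on the leftmost head = syllable 1.
Secondary stress on 2, 4, 6: ˈbut.ˌso:s.ma.ˌbo.pa.ˌful.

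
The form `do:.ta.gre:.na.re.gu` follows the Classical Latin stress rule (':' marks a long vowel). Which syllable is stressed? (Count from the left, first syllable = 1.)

Classical Latin: stress the penult if heavy (long vowel or closed), else the antepenult.
Weights: 4 na L, 5 re L, 6 gu L.
The penult (syllable 5, re) is light, so stress falls on the antepenult (syllable 4, na).
Stress on syllable 4: do:.ta.gre:.ˈna.re.gu.

4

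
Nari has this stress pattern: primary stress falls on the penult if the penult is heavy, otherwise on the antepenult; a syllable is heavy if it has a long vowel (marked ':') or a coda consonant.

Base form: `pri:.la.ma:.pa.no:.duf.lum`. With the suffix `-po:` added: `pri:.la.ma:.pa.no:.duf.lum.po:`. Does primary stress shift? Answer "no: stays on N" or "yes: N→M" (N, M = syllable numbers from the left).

yes: 6→7

Base `pri:.la.ma:.pa.no:.duf.lum` (7 syllables):
  Weights: 5 no: H, 6 duf H, 7 lum H.
  The penult (syllable 6, duf) is heavy, so it takes stress.
  → primary stress on syllable 6.
Suffixed `pri:.la.ma:.pa.no:.duf.lum.po:` (8 syllables):
  Weights: 6 duf H, 7 lum H, 8 po: H.
  The penult (syllable 7, lum) is heavy, so it takes stress.
  → primary stress on syllable 7.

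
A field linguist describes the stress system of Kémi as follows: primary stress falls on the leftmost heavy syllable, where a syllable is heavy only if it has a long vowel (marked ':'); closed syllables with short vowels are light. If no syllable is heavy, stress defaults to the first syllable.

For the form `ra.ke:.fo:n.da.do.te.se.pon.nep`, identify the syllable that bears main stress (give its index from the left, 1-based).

Weights: 1 ra L, 2 ke: H, 3 fo:n H, 4 da L, 5 do L, 6 te L, 7 se L, 8 pon L, 9 nep L.
Heavy syllables in the domain: 2, 3. The leftmost is syllable 2 (ke:).
Primary stress: syllable 2 → ra.ˈke:.fo:n.da.do.te.se.pon.nep.

2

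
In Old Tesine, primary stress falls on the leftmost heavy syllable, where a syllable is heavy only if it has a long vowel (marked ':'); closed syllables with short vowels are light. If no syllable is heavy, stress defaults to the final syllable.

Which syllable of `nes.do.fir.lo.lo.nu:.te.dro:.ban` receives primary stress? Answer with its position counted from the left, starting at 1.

Weights: 1 nes L, 2 do L, 3 fir L, 4 lo L, 5 lo L, 6 nu: H, 7 te L, 8 dro: H, 9 ban L.
Heavy syllables in the domain: 6, 8. The leftmost is syllable 6 (nu:).
Primary stress: syllable 6 → nes.do.fir.lo.lo.ˈnu:.te.dro:.ban.

6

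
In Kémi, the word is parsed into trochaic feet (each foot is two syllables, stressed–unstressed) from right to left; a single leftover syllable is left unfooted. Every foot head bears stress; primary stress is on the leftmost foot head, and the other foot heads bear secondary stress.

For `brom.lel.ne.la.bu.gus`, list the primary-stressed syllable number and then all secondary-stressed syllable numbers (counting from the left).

primary 1, secondary 3, 5

Parse right to left into trochaic (ˈσσ) feet: (ˈbrom.lel) (ˈne.la) (ˈbu.gus).
Foot heads (stressed positions): 1, 3, 5.
End Rule Leftmost: primary stress on the leftmost head = syllable 1.
Secondary stress on 3, 5: ˈbrom.lel.ˌne.la.ˌbu.gus.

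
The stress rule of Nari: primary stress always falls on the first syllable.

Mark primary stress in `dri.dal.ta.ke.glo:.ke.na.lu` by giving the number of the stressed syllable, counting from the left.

1

The word has 8 syllables; the first syllable is syllable 1 (dri).
Primary stress: syllable 1 → ˈdri.dal.ta.ke.glo:.ke.na.lu.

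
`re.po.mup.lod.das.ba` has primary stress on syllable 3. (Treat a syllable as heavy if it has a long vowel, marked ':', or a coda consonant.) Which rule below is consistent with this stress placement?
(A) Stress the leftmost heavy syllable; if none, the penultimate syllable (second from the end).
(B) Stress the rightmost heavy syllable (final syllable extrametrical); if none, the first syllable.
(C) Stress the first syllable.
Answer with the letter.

Rule A → syllable 3 ✓.
Rule B → syllable 5 (observed: 3).
Rule C → syllable 1 (observed: 3).

A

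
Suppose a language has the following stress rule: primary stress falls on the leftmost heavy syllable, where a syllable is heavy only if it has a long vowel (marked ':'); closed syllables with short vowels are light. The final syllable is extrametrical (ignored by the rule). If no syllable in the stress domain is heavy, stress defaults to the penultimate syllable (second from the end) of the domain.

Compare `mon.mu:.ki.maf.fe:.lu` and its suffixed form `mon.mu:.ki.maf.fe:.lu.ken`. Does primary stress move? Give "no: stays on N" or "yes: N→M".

no: stays on 2

Base `mon.mu:.ki.maf.fe:.lu` (6 syllables):
  The final syllable (6, lu) is extrametrical; the stress domain is syllables 1–5.
  Weights: 1 mon L, 2 mu: H, 3 ki L, 4 maf L, 5 fe: H.
  Heavy syllables in the domain: 2, 5. The leftmost is syllable 2 (mu:).
  → primary stress on syllable 2.
Suffixed `mon.mu:.ki.maf.fe:.lu.ken` (7 syllables):
  The final syllable (7, ken) is extrametrical; the stress domain is syllables 1–6.
  Weights: 1 mon L, 2 mu: H, 3 ki L, 4 maf L, 5 fe: H, 6 lu L.
  Heavy syllables in the domain: 2, 5. The leftmost is syllable 2 (mu:).
  → primary stress on syllable 2.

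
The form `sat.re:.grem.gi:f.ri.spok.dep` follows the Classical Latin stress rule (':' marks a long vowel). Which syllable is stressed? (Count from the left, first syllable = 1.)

6

Classical Latin: stress the penult if heavy (long vowel or closed), else the antepenult.
Weights: 5 ri L, 6 spok H, 7 dep H.
The penult (syllable 6, spok) is heavy, so it takes stress.
Stress on syllable 6: sat.re:.grem.gi:f.ri.ˈspok.dep.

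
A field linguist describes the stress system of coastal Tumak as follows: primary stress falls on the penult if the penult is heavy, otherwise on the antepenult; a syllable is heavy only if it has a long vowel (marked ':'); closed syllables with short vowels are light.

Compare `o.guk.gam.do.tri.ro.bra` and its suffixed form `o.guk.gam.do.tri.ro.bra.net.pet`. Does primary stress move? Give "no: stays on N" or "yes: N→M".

Base `o.guk.gam.do.tri.ro.bra` (7 syllables):
  Weights: 5 tri L, 6 ro L, 7 bra L.
  The penult (syllable 6, ro) is light, so stress falls on the antepenult (syllable 5, tri).
  → primary stress on syllable 5.
Suffixed `o.guk.gam.do.tri.ro.bra.net.pet` (9 syllables):
  Weights: 7 bra L, 8 net L, 9 pet L.
  The penult (syllable 8, net) is light, so stress falls on the antepenult (syllable 7, bra).
  → primary stress on syllable 7.

yes: 5→7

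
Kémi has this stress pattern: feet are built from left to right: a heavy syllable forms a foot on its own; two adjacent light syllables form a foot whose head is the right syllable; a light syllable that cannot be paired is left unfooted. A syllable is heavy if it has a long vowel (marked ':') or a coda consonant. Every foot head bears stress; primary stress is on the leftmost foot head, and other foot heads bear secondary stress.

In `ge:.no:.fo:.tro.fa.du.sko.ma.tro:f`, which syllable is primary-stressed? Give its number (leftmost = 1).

1

Weights: 1 ge: H, 2 no: H, 3 fo: H, 4 tro L, 5 fa L, 6 du L, 7 sko L, 8 ma L, 9 tro:f H.
Parse left to right (heavy = foot alone; LL = one foot; stranded L unfooted): (ˈge:) (ˈno:) (ˈfo:) (tro.ˈfa) (du.ˈsko) ma (ˈtro:f).
Foot heads: 1, 2, 3, 5, 7, 9.
Primary stress on the leftmost head = syllable 1.
Primary stress: syllable 1 → ˈge:.no:.fo:.tro.fa.du.sko.ma.tro:f.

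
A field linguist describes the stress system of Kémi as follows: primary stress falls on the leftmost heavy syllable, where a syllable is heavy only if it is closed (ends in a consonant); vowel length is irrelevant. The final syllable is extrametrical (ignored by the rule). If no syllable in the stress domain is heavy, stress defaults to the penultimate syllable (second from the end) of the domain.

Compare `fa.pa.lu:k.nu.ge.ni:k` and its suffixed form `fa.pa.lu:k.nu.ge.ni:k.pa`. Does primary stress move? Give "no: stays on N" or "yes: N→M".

Base `fa.pa.lu:k.nu.ge.ni:k` (6 syllables):
  The final syllable (6, ni:k) is extrametrical; the stress domain is syllables 1–5.
  Weights: 1 fa L, 2 pa L, 3 lu:k H, 4 nu L, 5 ge L.
  Heavy syllables in the domain: 3. The leftmost is syllable 3 (lu:k).
  → primary stress on syllable 3.
Suffixed `fa.pa.lu:k.nu.ge.ni:k.pa` (7 syllables):
  The final syllable (7, pa) is extrametrical; the stress domain is syllables 1–6.
  Weights: 1 fa L, 2 pa L, 3 lu:k H, 4 nu L, 5 ge L, 6 ni:k H.
  Heavy syllables in the domain: 3, 6. The leftmost is syllable 3 (lu:k).
  → primary stress on syllable 3.

no: stays on 3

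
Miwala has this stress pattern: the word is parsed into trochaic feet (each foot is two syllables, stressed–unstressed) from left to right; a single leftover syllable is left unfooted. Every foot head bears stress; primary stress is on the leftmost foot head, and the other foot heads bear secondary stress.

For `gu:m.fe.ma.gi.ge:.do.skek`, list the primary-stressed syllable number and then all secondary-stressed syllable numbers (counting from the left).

primary 1, secondary 3, 5

Parse left to right into trochaic (ˈσσ) feet: (ˈgu:m.fe) (ˈma.gi) (ˈge:.do) skek. Syllable 7 is left unfooted.
Foot heads (stressed positions): 1, 3, 5.
End Rule Leftmost: primary stress on the leftmost head = syllable 1.
Secondary stress on 3, 5: ˈgu:m.fe.ˌma.gi.ˌge:.do.skek.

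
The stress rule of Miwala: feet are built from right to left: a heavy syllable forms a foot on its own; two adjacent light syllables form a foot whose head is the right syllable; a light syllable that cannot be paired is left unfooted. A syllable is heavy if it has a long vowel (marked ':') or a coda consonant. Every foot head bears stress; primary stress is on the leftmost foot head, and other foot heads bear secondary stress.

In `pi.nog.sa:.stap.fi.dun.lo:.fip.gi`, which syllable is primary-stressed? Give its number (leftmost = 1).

2

Weights: 1 pi L, 2 nog H, 3 sa: H, 4 stap H, 5 fi L, 6 dun H, 7 lo: H, 8 fip H, 9 gi L.
Parse right to left (heavy = foot alone; LL = one foot; stranded L unfooted): pi (ˈnog) (ˈsa:) (ˈstap) fi (ˈdun) (ˈlo:) (ˈfip) gi.
Foot heads: 2, 3, 4, 6, 7, 8.
Primary stress on the leftmost head = syllable 2.
Primary stress: syllable 2 → pi.ˈnog.sa:.stap.fi.dun.lo:.fip.gi.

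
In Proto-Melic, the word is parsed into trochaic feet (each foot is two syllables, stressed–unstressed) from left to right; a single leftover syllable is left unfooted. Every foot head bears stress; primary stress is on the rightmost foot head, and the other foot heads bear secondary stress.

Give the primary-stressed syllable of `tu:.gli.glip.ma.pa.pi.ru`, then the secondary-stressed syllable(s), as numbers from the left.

Parse left to right into trochaic (ˈσσ) feet: (ˈtu:.gli) (ˈglip.ma) (ˈpa.pi) ru. Syllable 7 is left unfooted.
Foot heads (stressed positions): 1, 3, 5.
End Rule Rightmost: primary stress on the rightmost head = syllable 5.
Secondary stress on 1, 3: ˌtu:.gli.ˌglip.ma.ˈpa.pi.ru.

primary 5, secondary 1, 3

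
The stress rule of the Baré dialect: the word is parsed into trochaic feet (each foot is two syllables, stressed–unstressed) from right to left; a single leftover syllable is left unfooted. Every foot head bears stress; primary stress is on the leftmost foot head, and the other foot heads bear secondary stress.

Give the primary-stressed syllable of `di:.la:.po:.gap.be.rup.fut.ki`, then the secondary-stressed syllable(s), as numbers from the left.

primary 1, secondary 3, 5, 7

Parse right to left into trochaic (ˈσσ) feet: (ˈdi:.la:) (ˈpo:.gap) (ˈbe.rup) (ˈfut.ki).
Foot heads (stressed positions): 1, 3, 5, 7.
End Rule Leftmost: primary stress on the leftmost head = syllable 1.
Secondary stress on 3, 5, 7: ˈdi:.la:.ˌpo:.gap.ˌbe.rup.ˌfut.ki.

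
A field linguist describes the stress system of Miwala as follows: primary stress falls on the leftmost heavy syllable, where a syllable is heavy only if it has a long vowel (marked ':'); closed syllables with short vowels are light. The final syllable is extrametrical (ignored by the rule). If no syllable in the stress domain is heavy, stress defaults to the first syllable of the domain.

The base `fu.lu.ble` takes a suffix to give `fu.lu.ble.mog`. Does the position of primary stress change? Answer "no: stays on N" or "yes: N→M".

no: stays on 1

Base `fu.lu.ble` (3 syllables):
  The final syllable (3, ble) is extrametrical; the stress domain is syllables 1–2.
  Weights: 1 fu L, 2 lu L.
  No heavy syllable in the domain; default to the first syllable of the domain = syllable 1.
  → primary stress on syllable 1.
Suffixed `fu.lu.ble.mog` (4 syllables):
  The final syllable (4, mog) is extrametrical; the stress domain is syllables 1–3.
  Weights: 1 fu L, 2 lu L, 3 ble L.
  No heavy syllable in the domain; default to the first syllable of the domain = syllable 1.
  → primary stress on syllable 1.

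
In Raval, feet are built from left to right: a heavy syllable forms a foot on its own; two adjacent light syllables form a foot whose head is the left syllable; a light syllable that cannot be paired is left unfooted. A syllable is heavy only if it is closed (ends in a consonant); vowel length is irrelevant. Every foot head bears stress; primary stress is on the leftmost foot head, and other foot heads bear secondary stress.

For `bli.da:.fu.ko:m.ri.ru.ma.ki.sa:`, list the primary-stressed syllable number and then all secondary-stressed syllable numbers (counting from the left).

Weights: 1 bli L, 2 da: L, 3 fu L, 4 ko:m H, 5 ri L, 6 ru L, 7 ma L, 8 ki L, 9 sa: L.
Parse left to right (heavy = foot alone; LL = one foot; stranded L unfooted): (ˈbli.da:) fu (ˈko:m) (ˈri.ru) (ˈma.ki) sa:.
Foot heads: 1, 4, 5, 7.
Primary stress on the leftmost head = syllable 1.
Secondary stress on 4, 5, 7: ˈbli.da:.fu.ˌko:m.ˌri.ru.ˌma.ki.sa:.

primary 1, secondary 4, 5, 7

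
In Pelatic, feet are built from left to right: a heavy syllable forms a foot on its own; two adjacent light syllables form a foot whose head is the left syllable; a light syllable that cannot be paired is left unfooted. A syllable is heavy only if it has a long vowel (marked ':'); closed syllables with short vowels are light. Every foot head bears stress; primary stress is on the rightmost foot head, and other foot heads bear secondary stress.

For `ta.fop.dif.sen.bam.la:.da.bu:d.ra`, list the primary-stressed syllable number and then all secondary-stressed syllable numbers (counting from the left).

Weights: 1 ta L, 2 fop L, 3 dif L, 4 sen L, 5 bam L, 6 la: H, 7 da L, 8 bu:d H, 9 ra L.
Parse left to right (heavy = foot alone; LL = one foot; stranded L unfooted): (ˈta.fop) (ˈdif.sen) bam (ˈla:) da (ˈbu:d) ra.
Foot heads: 1, 3, 6, 8.
Primary stress on the rightmost head = syllable 8.
Secondary stress on 1, 3, 6: ˌta.fop.ˌdif.sen.bam.ˌla:.da.ˈbu:d.ra.

primary 8, secondary 1, 3, 6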